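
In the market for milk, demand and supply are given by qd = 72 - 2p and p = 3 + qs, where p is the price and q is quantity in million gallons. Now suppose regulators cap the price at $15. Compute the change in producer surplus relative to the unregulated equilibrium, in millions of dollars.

Rearranging supply gives qs = p - 3. Equilibrium: 72 - 2p = p - 3, so 75 = 3p and p* = 25, q* = 22.
Since 15 < 25, the ceiling is binding.
At p = 15: qd = 72 - 2·15 = 42 and qs = 15 - 3 = 12.
Producer surplus without the control is ½ · (25 - 3) · 22 = 242.
With the ceiling, producers sell 12 units at 15, so PS = ½ · (15 - 3) · 12 = 72.
Change in producer surplus = 72 - 242 = -170.

-170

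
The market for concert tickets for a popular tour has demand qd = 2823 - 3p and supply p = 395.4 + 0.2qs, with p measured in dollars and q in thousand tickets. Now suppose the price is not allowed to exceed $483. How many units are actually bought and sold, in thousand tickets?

Rearranging supply gives qs = 5p - 1977. Equilibrium: 2823 - 3p = 5p - 1977, so 4800 = 8p and p* = 600, q* = 1023.
Since 483 < 600, the ceiling is binding.
At p = 483: qd = 2823 - 3·483 = 1374 and qs = 5·483 - 1977 = 438.
The quantity actually transacted is the short side, supply: 438.

438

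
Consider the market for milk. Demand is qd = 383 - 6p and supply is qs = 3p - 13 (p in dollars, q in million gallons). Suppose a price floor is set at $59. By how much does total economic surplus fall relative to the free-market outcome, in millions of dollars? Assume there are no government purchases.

2025

Equilibrium: 383 - 6p = 3p - 13, so 396 = 9p and p* = 44, q* = 119.
Because the floor (59) lies above the market-clearing price, it is binding.
At p = 59: qd = 383 - 6·59 = 29 and qs = 3·59 - 13 = 164.
Quantity traded falls to 29. At q = 29 the demand price is (383 - 29)/6 = 59 and the supply price is (13 + 29)/3 = 14.
Deadweight loss = ½ · (59 - 14) · (119 - 29) = ½ · 45 · 90 = 2025.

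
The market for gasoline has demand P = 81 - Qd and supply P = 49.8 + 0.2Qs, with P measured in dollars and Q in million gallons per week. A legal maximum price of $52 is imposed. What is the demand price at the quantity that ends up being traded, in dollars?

Rearranging demand gives Qd = 81 - P; rearranging supply gives Qs = 5P - 249. Without the control the market clears where 81 - P = 5P - 249, i.e. P* = 55 and Q* = 26.
Because the ceiling (52) lies below the market-clearing price, it is binding.
At P = 52: Qd = 81 - 52 = 29 and Qs = 5·52 - 249 = 11.
Only 11 units reach the market. On the demand curve, the marginal buyer's willingness to pay at Q = 11 is (81 - 11) = 70.

70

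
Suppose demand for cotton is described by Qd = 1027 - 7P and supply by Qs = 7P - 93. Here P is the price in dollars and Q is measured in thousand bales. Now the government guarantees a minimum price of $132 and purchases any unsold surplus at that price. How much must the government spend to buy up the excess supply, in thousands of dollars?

96096

In a free market, 1027 - 7P = 7P - 93 gives the equilibrium P* = 80, Q* = 467.
Since 132 > 80, the floor is binding.
At P = 132: Qd = 1027 - 7·132 = 103 and Qs = 7·132 - 93 = 831.
Surplus = Qs - Qd = 728.
Government expenditure = surplus × support price = 728 × 132 = 96096.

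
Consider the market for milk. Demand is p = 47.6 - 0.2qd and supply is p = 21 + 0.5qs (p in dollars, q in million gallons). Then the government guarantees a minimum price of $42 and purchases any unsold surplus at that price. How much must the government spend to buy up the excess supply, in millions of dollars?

Rearranging demand gives qd = 238 - 5p; rearranging supply gives qs = 2p - 42. In a free market, 238 - 5p = 2p - 42 gives the equilibrium p* = 40, q* = 38.
The floor of 42 is above the equilibrium price 40, so it binds.
At p = 42: qd = 238 - 5·42 = 28 and qs = 2·42 - 42 = 42.
Surplus = qs - qd = 14.
Government expenditure = surplus × support price = 14 × 42 = 588.

588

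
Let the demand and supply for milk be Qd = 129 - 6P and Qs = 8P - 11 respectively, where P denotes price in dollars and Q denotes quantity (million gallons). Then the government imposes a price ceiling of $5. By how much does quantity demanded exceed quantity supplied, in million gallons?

Without the control the market clears where 129 - 6P = 8P - 11, i.e. P* = 10 and Q* = 69.
Because the ceiling (5) lies below the market-clearing price, it is binding.
At P = 5: Qd = 129 - 6·5 = 99 and Qs = 8·5 - 11 = 29.
Shortage = Qd - Qs = 99 - 29 = 70.

70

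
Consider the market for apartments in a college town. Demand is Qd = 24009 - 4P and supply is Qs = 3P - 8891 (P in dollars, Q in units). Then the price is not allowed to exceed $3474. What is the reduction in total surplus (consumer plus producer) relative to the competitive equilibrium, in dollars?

3945574.5

Setting quantity demanded equal to quantity supplied, 24009 - 4P = 3P - 8891, gives P* = 4700 and Q* = 5209.
Because the ceiling (3474) lies below the market-clearing price, it is binding.
At P = 3474: Qd = 24009 - 4·3474 = 10113 and Qs = 3·3474 - 8891 = 1531.
Quantity traded falls to 1531. At Q = 1531 the demand price is (24009 - 1531)/4 = 5619.5 and the supply price is (8891 + 1531)/3 = 3474.
Deadweight loss = ½ · (5619.5 - 3474) · (5209 - 1531) = ½ · 2145.5 · 3678 = 3945574.5.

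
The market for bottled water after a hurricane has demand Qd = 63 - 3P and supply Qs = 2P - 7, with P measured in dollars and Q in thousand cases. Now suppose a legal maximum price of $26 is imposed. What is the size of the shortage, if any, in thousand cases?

Without the control the market clears where 63 - 3P = 2P - 7, i.e. P* = 14 and Q* = 21.
The ceiling of 26 is above the equilibrium price 14, so it is not binding; the market clears at P* = 14, Q* = 21.
Since the control does not bind, there is no shortage.

0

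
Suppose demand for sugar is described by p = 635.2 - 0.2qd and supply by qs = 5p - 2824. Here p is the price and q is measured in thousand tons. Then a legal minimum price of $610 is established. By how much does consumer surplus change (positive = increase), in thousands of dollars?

-1510

Rearranging demand gives qd = 3176 - 5p. Equilibrium: 3176 - 5p = 5p - 2824, so 6000 = 10p and p* = 600, q* = 176.
Since 610 > 600, the floor is binding.
At p = 610: qd = 3176 - 5·610 = 126 and qs = 5·610 - 2824 = 226.
Consumer surplus without the control is ½ · (635.2 - 600) · 176 = 3097.6.
With the floor, consumers buy 126 units at 610, so CS = ½ · (635.2 - 610) · 126 = 1587.6.
Change in consumer surplus = 1587.6 - 3097.6 = -1510.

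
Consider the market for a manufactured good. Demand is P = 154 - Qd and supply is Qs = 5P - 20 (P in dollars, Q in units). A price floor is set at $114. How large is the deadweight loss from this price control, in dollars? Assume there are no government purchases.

4335

Rearranging demand gives Qd = 154 - P. Equilibrium: 154 - P = 5P - 20, so 174 = 6P and P* = 29, Q* = 125.
Because the floor (114) lies above the market-clearing price, it is binding.
At P = 114: Qd = 154 - 114 = 40 and Qs = 5·114 - 20 = 550.
Quantity traded falls to 40. At Q = 40 the demand price is 154 - 40 = 114 and the supply price is (20 + 40)/5 = 12.
Deadweight loss = ½ · (114 - 12) · (125 - 40) = ½ · 102 · 85 = 4335.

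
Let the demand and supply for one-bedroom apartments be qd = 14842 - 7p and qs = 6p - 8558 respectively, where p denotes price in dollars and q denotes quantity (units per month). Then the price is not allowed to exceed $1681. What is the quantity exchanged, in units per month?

1528

Setting quantity demanded equal to quantity supplied, 14842 - 7p = 6p - 8558, gives p* = 1800 and q* = 2242.
Because the ceiling (1681) lies below the market-clearing price, it is binding.
At p = 1681: qd = 14842 - 7·1681 = 3075 and qs = 6·1681 - 8558 = 1528.
The quantity actually transacted is the short side, supply: 1528.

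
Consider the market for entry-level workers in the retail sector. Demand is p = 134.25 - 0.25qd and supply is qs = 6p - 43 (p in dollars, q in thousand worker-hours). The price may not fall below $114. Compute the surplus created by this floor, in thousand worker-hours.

Rearranging demand gives qd = 537 - 4p. Equilibrium: 537 - 4p = 6p - 43, so 580 = 10p and p* = 58, q* = 305.
The floor of 114 is above the equilibrium price 58, so it binds.
At p = 114: qd = 537 - 4·114 = 81 and qs = 6·114 - 43 = 641.
Surplus = qs - qd = 641 - 81 = 560.

560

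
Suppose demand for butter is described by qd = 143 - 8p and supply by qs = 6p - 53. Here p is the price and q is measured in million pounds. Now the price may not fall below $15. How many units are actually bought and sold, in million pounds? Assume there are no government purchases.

Without the control the market clears where 143 - 8p = 6p - 53, i.e. p* = 14 and q* = 31.
Because the floor (15) lies above the market-clearing price, it is binding.
At p = 15: qd = 143 - 8·15 = 23 and qs = 6·15 - 53 = 37.
The quantity actually transacted is the short side, demand: 23.

23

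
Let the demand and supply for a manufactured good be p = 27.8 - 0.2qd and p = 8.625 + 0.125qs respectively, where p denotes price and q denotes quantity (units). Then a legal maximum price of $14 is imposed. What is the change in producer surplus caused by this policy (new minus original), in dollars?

-102

Rearranging demand gives qd = 139 - 5p; rearranging supply gives qs = 8p - 69. Setting quantity demanded equal to quantity supplied, 139 - 5p = 8p - 69, gives p* = 16 and q* = 59.
Since 14 < 16, the ceiling is binding.
At p = 14: qd = 139 - 5·14 = 69 and qs = 8·14 - 69 = 43.
Producer surplus without the control is ½ · (16 - 8.625) · 59 = 217.5625.
With the ceiling, producers sell 43 units at 14, so PS = ½ · (14 - 8.625) · 43 = 115.5625.
Change in producer surplus = 115.5625 - 217.5625 = -102.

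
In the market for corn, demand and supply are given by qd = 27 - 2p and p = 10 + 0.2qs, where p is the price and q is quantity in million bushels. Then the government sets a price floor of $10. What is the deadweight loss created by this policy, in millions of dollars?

Rearranging supply gives qs = 5p - 50. In a free market, 27 - 2p = 5p - 50 gives the equilibrium p* = 11, q* = 5.
The floor of 10 is below the equilibrium price 11, so it is not binding; the market clears at p* = 11, q* = 5.
Since the control does not bind, no trades are prevented and deadweight loss is zero.

0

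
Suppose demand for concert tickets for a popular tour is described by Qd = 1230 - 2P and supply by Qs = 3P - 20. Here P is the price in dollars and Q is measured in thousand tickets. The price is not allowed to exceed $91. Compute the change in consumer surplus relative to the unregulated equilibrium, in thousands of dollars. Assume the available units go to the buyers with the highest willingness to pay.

Without the control the market clears where 1230 - 2P = 3P - 20, i.e. P* = 250 and Q* = 730.
Because the ceiling (91) lies below the market-clearing price, it is binding.
At P = 91: Qd = 1230 - 2·91 = 1048 and Qs = 3·91 - 20 = 253.
Consumer surplus without the control is ½ · (615 - 250) · 730 = 133225.
With the ceiling, 253 units are sold at 91 (assume they go to the highest-value buyers). The demand price at Q = 253 is 488.5, so CS = ½ · [(615 - 91) + (488.5 - 91)] · 253 = 116569.75.
Change in consumer surplus = 116569.75 - 133225 = -16655.25.

-16655.25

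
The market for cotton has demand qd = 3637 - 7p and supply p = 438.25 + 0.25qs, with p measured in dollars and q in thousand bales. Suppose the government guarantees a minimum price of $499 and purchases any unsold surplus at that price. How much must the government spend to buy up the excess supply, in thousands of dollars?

49401

Rearranging supply gives qs = 4p - 1753. In a free market, 3637 - 7p = 4p - 1753 gives the equilibrium p* = 490, q* = 207.
Because the floor (499) lies above the market-clearing price, it is binding.
At p = 499: qd = 3637 - 7·499 = 144 and qs = 4·499 - 1753 = 243.
Surplus = qs - qd = 99.
Government expenditure = surplus × support price = 99 × 499 = 49401.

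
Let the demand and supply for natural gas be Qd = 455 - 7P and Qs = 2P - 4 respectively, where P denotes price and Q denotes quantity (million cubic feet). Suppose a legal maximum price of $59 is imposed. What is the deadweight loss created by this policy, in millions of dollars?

0

Equilibrium: 455 - 7P = 2P - 4, so 459 = 9P and P* = 51, Q* = 98.
Since 59 is above P* = 51, the ceiling does not bind and the free-market outcome prevails.
Since the control does not bind, no trades are prevented and deadweight loss is zero.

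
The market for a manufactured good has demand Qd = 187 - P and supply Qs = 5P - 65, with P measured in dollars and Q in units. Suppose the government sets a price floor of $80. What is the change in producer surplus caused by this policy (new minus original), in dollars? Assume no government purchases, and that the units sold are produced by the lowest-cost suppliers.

Setting quantity demanded equal to quantity supplied, 187 - P = 5P - 65, gives P* = 42 and Q* = 145.
Since 80 > 42, the floor is binding.
At P = 80: Qd = 187 - 80 = 107 and Qs = 5·80 - 65 = 335.
Producer surplus without the control is ½ · (42 - 13) · 145 = 2102.5.
With the floor, 107 units are sold at 80. The supply price at Q = 107 is 34.4, so PS = ½ · [(80 - 13) + (80 - 34.4)] · 107 = 6024.1.
Change in producer surplus = 6024.1 - 2102.5 = 3921.6.

3921.6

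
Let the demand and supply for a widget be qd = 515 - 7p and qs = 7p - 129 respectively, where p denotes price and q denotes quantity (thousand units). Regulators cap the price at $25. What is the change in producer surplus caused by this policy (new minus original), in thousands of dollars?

-2509.5

Equilibrium: 515 - 7p = 7p - 129, so 644 = 14p and p* = 46, q* = 193.
Since 25 < 46, the ceiling is binding.
At p = 25: qd = 515 - 7·25 = 340 and qs = 7·25 - 129 = 46.
Producer surplus without the control is ½ · (46 - 129/7) · 193 = 37249/14.
With the ceiling, producers sell 46 units at 25, so PS = ½ · (25 - 129/7) · 46 = 1058/7.
Change in producer surplus = 1058/7 - 37249/14 = -2509.5.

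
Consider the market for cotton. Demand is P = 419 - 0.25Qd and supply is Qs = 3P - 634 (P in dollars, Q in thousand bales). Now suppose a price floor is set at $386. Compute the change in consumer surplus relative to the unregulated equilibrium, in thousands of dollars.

-13664

Rearranging demand gives Qd = 1676 - 4P. Equilibrium: 1676 - 4P = 3P - 634, so 2310 = 7P and P* = 330, Q* = 356.
Since 386 > 330, the floor is binding.
At P = 386: Qd = 1676 - 4·386 = 132 and Qs = 3·386 - 634 = 524.
Consumer surplus without the control is ½ · (419 - 330) · 356 = 15842.
With the floor, consumers buy 132 units at 386, so CS = ½ · (419 - 386) · 132 = 2178.
Change in consumer surplus = 2178 - 15842 = -13664.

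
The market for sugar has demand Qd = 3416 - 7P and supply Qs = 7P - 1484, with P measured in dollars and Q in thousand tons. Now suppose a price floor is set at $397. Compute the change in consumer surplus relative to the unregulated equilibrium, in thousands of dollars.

In a free market, 3416 - 7P = 7P - 1484 gives the equilibrium P* = 350, Q* = 966.
Since 397 > 350, the floor is binding.
At P = 397: Qd = 3416 - 7·397 = 637 and Qs = 7·397 - 1484 = 1295.
Consumer surplus without the control is ½ · (488 - 350) · 966 = 66654.
With the floor, consumers buy 637 units at 397, so CS = ½ · (488 - 397) · 637 = 28983.5.
Change in consumer surplus = 28983.5 - 66654 = -37670.5.

-37670.5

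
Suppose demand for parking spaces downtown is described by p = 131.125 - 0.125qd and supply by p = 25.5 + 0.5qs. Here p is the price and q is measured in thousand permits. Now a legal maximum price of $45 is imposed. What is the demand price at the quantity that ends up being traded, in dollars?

126.25

Rearranging demand gives qd = 1049 - 8p; rearranging supply gives qs = 2p - 51. Equilibrium: 1049 - 8p = 2p - 51, so 1100 = 10p and p* = 110, q* = 169.
The ceiling of 45 is below the equilibrium price 110, so it binds.
At p = 45: qd = 1049 - 8·45 = 689 and qs = 2·45 - 51 = 39.
Only 39 units reach the market. On the demand curve, the marginal buyer's willingness to pay at q = 39 is (1049 - 39)/8 = 126.25.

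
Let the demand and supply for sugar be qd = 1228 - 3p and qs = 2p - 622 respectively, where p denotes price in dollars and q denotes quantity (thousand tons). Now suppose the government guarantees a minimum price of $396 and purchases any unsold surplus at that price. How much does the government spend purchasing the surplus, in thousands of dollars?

Without the control the market clears where 1228 - 3p = 2p - 622, i.e. p* = 370 and q* = 118.
Because the floor (396) lies above the market-clearing price, it is binding.
At p = 396: qd = 1228 - 3·396 = 40 and qs = 2·396 - 622 = 170.
Surplus = qs - qd = 130.
Government expenditure = surplus × support price = 130 × 396 = 51480.

51480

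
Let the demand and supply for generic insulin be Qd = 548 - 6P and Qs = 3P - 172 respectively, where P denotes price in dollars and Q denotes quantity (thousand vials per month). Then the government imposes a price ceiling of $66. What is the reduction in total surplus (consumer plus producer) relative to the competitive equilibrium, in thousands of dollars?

Setting quantity demanded equal to quantity supplied, 548 - 6P = 3P - 172, gives P* = 80 and Q* = 68.
Because the ceiling (66) lies below the market-clearing price, it is binding.
At P = 66: Qd = 548 - 6·66 = 152 and Qs = 3·66 - 172 = 26.
Quantity traded falls to 26. At Q = 26 the demand price is (548 - 26)/6 = 87 and the supply price is (172 + 26)/3 = 66.
Deadweight loss = ½ · (87 - 66) · (68 - 26) = ½ · 21 · 42 = 441.

441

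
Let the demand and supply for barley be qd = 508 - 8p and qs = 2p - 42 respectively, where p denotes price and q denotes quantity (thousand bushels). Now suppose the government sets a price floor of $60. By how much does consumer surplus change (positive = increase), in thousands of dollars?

-240

Equilibrium: 508 - 8p = 2p - 42, so 550 = 10p and p* = 55, q* = 68.
Because the floor (60) lies above the market-clearing price, it is binding.
At p = 60: qd = 508 - 8·60 = 28 and qs = 2·60 - 42 = 78.
Consumer surplus without the control is ½ · (63.5 - 55) · 68 = 289.
With the floor, consumers buy 28 units at 60, so CS = ½ · (63.5 - 60) · 28 = 49.
Change in consumer surplus = 49 - 289 = -240.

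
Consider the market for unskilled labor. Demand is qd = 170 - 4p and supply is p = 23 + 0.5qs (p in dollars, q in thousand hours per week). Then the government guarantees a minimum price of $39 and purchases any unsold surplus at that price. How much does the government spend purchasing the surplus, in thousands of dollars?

Rearranging supply gives qs = 2p - 46. Equilibrium: 170 - 4p = 2p - 46, so 216 = 6p and p* = 36, q* = 26.
Since 39 > 36, the floor is binding.
At p = 39: qd = 170 - 4·39 = 14 and qs = 2·39 - 46 = 32.
Surplus = qs - qd = 18.
Government expenditure = surplus × support price = 18 × 39 = 702.

702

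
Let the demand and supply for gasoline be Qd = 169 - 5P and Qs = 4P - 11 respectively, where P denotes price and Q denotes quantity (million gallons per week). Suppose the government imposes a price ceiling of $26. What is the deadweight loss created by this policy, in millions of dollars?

0

Setting quantity demanded equal to quantity supplied, 169 - 5P = 4P - 11, gives P* = 20 and Q* = 69.
Since 26 is above P* = 20, the ceiling does not bind and the free-market outcome prevails.
Since the control does not bind, no trades are prevented and deadweight loss is zero.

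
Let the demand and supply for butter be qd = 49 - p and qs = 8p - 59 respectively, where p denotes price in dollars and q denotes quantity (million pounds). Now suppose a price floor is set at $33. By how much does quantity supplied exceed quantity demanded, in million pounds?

189

In a free market, 49 - p = 8p - 59 gives the equilibrium p* = 12, q* = 37.
The floor of 33 is above the equilibrium price 12, so it binds.
At p = 33: qd = 49 - 33 = 16 and qs = 8·33 - 59 = 205.
Surplus = qs - qd = 205 - 16 = 189.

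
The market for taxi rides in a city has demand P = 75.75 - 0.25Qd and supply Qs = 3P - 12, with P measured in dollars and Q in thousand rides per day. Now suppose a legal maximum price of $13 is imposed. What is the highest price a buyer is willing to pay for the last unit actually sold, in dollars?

69

Rearranging demand gives Qd = 303 - 4P. In a free market, 303 - 4P = 3P - 12 gives the equilibrium P* = 45, Q* = 123.
Because the ceiling (13) lies below the market-clearing price, it is binding.
At P = 13: Qd = 303 - 4·13 = 251 and Qs = 3·13 - 12 = 27.
Only 27 units reach the market. On the demand curve, the marginal buyer's willingness to pay at Q = 27 is (303 - 27)/4 = 69.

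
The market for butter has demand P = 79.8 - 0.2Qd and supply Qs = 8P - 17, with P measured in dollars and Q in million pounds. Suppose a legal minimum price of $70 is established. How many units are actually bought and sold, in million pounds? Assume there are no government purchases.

49

Rearranging demand gives Qd = 399 - 5P. Equilibrium: 399 - 5P = 8P - 17, so 416 = 13P and P* = 32, Q* = 239.
Since 70 > 32, the floor is binding.
At P = 70: Qd = 399 - 5·70 = 49 and Qs = 8·70 - 17 = 543.
The quantity actually transacted is the short side, demand: 49.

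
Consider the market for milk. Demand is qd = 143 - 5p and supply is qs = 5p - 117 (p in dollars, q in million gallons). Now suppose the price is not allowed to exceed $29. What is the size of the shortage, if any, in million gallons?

0

Without the control the market clears where 143 - 5p = 5p - 117, i.e. p* = 26 and q* = 13.
Since 29 is above p* = 26, the ceiling does not bind and the free-market outcome prevails.
Since the control does not bind, there is no shortage.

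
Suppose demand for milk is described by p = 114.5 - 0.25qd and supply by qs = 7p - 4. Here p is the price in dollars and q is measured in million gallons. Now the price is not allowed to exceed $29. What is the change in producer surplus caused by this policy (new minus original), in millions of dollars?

-3178.5

Rearranging demand gives qd = 458 - 4p. Equilibrium: 458 - 4p = 7p - 4, so 462 = 11p and p* = 42, q* = 290.
The ceiling of 29 is below the equilibrium price 42, so it binds.
At p = 29: qd = 458 - 4·29 = 342 and qs = 7·29 - 4 = 199.
Producer surplus without the control is ½ · (42 - 4/7) · 290 = 42050/7.
With the ceiling, producers sell 199 units at 29, so PS = ½ · (29 - 4/7) · 199 = 39601/14.
Change in producer surplus = 39601/14 - 42050/7 = -3178.5.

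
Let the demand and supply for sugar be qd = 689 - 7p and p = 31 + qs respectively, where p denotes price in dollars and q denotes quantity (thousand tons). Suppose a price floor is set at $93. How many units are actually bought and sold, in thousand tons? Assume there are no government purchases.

38

Rearranging supply gives qs = p - 31. Equilibrium: 689 - 7p = p - 31, so 720 = 8p and p* = 90, q* = 59.
The floor of 93 is above the equilibrium price 90, so it binds.
At p = 93: qd = 689 - 7·93 = 38 and qs = 93 - 31 = 62.
The quantity actually transacted is the short side, demand: 38.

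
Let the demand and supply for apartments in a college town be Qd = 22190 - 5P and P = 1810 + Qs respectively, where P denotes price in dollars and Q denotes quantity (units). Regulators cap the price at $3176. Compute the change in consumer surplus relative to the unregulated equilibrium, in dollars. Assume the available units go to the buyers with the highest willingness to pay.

Rearranging supply gives Qs = P - 1810. In a free market, 22190 - 5P = P - 1810 gives the equilibrium P* = 4000, Q* = 2190.
Since 3176 < 4000, the ceiling is binding.
At P = 3176: Qd = 22190 - 5·3176 = 6310 and Qs = 3176 - 1810 = 1366.
Consumer surplus without the control is ½ · (4438 - 4000) · 2190 = 479610.
With the ceiling, 1366 units are sold at 3176 (assume they go to the highest-value buyers). The demand price at Q = 1366 is 4164.8, so CS = ½ · [(4438 - 3176) + (4164.8 - 3176)] · 1366 = 1537296.4.
Change in consumer surplus = 1537296.4 - 479610 = 1057686.4.

1057686.4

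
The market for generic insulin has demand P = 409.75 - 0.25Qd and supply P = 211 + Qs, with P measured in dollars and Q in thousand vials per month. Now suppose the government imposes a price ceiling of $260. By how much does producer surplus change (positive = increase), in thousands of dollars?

-11440

Rearranging demand gives Qd = 1639 - 4P; rearranging supply gives Qs = P - 211. Setting quantity demanded equal to quantity supplied, 1639 - 4P = P - 211, gives P* = 370 and Q* = 159.
Because the ceiling (260) lies below the market-clearing price, it is binding.
At P = 260: Qd = 1639 - 4·260 = 599 and Qs = 260 - 211 = 49.
Producer surplus without the control is ½ · (370 - 211) · 159 = 12640.5.
With the ceiling, producers sell 49 units at 260, so PS = ½ · (260 - 211) · 49 = 1200.5.
Change in producer surplus = 1200.5 - 12640.5 = -11440.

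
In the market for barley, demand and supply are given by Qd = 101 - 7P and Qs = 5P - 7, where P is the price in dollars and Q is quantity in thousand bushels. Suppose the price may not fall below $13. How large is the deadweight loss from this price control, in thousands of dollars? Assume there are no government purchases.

Equilibrium: 101 - 7P = 5P - 7, so 108 = 12P and P* = 9, Q* = 38.
Since 13 > 9, the floor is binding.
At P = 13: Qd = 101 - 7·13 = 10 and Qs = 5·13 - 7 = 58.
Quantity traded falls to 10. At Q = 10 the demand price is (101 - 10)/7 = 13 and the supply price is (7 + 10)/5 = 3.4.
Deadweight loss = ½ · (13 - 3.4) · (38 - 10) = ½ · 9.6 · 28 = 134.4.

134.4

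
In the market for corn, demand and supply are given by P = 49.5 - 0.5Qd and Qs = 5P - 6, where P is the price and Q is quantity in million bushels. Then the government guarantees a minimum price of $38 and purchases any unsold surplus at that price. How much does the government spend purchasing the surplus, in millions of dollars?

Rearranging demand gives Qd = 99 - 2P. Without the control the market clears where 99 - 2P = 5P - 6, i.e. P* = 15 and Q* = 69.
Because the floor (38) lies above the market-clearing price, it is binding.
At P = 38: Qd = 99 - 2·38 = 23 and Qs = 5·38 - 6 = 184.
Surplus = Qs - Qd = 161.
Government expenditure = surplus × support price = 161 × 38 = 6118.

6118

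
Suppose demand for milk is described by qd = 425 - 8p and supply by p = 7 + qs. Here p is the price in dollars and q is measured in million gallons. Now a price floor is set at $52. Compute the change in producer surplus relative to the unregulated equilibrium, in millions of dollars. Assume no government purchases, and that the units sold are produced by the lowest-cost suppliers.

-476

Rearranging supply gives qs = p - 7. Setting quantity demanded equal to quantity supplied, 425 - 8p = p - 7, gives p* = 48 and q* = 41.
The floor of 52 is above the equilibrium price 48, so it binds.
At p = 52: qd = 425 - 8·52 = 9 and qs = 52 - 7 = 45.
Producer surplus without the control is ½ · (48 - 7) · 41 = 840.5.
With the floor, 9 units are sold at 52. The supply price at q = 9 is 16, so PS = ½ · [(52 - 7) + (52 - 16)] · 9 = 364.5.
Change in producer surplus = 364.5 - 840.5 = -476.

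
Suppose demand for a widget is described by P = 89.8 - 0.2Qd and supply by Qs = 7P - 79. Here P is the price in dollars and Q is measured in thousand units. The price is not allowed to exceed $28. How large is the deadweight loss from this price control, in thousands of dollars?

2150.4

Rearranging demand gives Qd = 449 - 5P. Equilibrium: 449 - 5P = 7P - 79, so 528 = 12P and P* = 44, Q* = 229.
The ceiling of 28 is below the equilibrium price 44, so it binds.
At P = 28: Qd = 449 - 5·28 = 309 and Qs = 7·28 - 79 = 117.
Quantity traded falls to 117. At Q = 117 the demand price is (449 - 117)/5 = 66.4 and the supply price is (79 + 117)/7 = 28.
Deadweight loss = ½ · (66.4 - 28) · (229 - 117) = ½ · 38.4 · 112 = 2150.4.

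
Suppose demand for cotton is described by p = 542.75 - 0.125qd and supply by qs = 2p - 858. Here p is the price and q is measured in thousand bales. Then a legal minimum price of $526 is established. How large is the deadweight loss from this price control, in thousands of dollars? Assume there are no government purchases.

720

Rearranging demand gives qd = 4342 - 8p. In a free market, 4342 - 8p = 2p - 858 gives the equilibrium p* = 520, q* = 182.
The floor of 526 is above the equilibrium price 520, so it binds.
At p = 526: qd = 4342 - 8·526 = 134 and qs = 2·526 - 858 = 194.
Quantity traded falls to 134. At q = 134 the demand price is (4342 - 134)/8 = 526 and the supply price is (858 + 134)/2 = 496.
Deadweight loss = ½ · (526 - 496) · (182 - 134) = ½ · 30 · 48 = 720.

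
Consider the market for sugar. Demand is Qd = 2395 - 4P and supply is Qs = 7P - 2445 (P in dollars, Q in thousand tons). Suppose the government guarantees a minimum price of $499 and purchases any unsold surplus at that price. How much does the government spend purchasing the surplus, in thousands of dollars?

323851

Equilibrium: 2395 - 4P = 7P - 2445, so 4840 = 11P and P* = 440, Q* = 635.
Since 499 > 440, the floor is binding.
At P = 499: Qd = 2395 - 4·499 = 399 and Qs = 7·499 - 2445 = 1048.
Surplus = Qs - Qd = 649.
Government expenditure = surplus × support price = 649 × 499 = 323851.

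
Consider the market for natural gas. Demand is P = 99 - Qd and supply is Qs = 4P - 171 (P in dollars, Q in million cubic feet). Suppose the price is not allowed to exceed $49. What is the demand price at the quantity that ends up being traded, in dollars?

74

Rearranging demand gives Qd = 99 - P. In a free market, 99 - P = 4P - 171 gives the equilibrium P* = 54, Q* = 45.
Because the ceiling (49) lies below the market-clearing price, it is binding.
At P = 49: Qd = 99 - 49 = 50 and Qs = 4·49 - 171 = 25.
Only 25 units reach the market. On the demand curve, the marginal buyer's willingness to pay at Q = 25 is (99 - 25) = 74.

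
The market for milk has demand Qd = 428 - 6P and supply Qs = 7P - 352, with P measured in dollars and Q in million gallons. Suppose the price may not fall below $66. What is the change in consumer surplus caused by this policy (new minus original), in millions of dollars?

-300

Equilibrium: 428 - 6P = 7P - 352, so 780 = 13P and P* = 60, Q* = 68.
Since 66 > 60, the floor is binding.
At P = 66: Qd = 428 - 6·66 = 32 and Qs = 7·66 - 352 = 110.
Consumer surplus without the control is ½ · (214/3 - 60) · 68 = 1156/3.
With the floor, consumers buy 32 units at 66, so CS = ½ · (214/3 - 66) · 32 = 256/3.
Change in consumer surplus = 256/3 - 1156/3 = -300.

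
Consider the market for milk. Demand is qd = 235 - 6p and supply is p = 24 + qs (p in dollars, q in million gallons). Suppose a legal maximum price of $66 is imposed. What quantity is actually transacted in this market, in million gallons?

Rearranging supply gives qs = p - 24. Equilibrium: 235 - 6p = p - 24, so 259 = 7p and p* = 37, q* = 13.
The ceiling of 66 is above the equilibrium price 37, so it is not binding; the market clears at p* = 37, q* = 13.

13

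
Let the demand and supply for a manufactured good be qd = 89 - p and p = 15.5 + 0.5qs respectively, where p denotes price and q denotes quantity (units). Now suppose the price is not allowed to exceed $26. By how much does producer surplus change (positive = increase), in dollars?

-490

Rearranging supply gives qs = 2p - 31. In a free market, 89 - p = 2p - 31 gives the equilibrium p* = 40, q* = 49.
Because the ceiling (26) lies below the market-clearing price, it is binding.
At p = 26: qd = 89 - 26 = 63 and qs = 2·26 - 31 = 21.
Producer surplus without the control is ½ · (40 - 15.5) · 49 = 600.25.
With the ceiling, producers sell 21 units at 26, so PS = ½ · (26 - 15.5) · 21 = 110.25.
Change in producer surplus = 110.25 - 600.25 = -490.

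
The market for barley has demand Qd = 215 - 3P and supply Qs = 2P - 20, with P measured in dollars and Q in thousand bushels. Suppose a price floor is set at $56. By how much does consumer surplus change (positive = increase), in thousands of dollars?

Without the control the market clears where 215 - 3P = 2P - 20, i.e. P* = 47 and Q* = 74.
The floor of 56 is above the equilibrium price 47, so it binds.
At P = 56: Qd = 215 - 3·56 = 47 and Qs = 2·56 - 20 = 92.
Consumer surplus without the control is ½ · (215/3 - 47) · 74 = 2738/3.
With the floor, consumers buy 47 units at 56, so CS = ½ · (215/3 - 56) · 47 = 2209/6.
Change in consumer surplus = 2209/6 - 2738/3 = -544.5.

-544.5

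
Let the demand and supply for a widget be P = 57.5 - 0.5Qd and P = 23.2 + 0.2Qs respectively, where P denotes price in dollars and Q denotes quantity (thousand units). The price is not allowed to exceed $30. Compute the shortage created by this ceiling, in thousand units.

21

Rearranging demand gives Qd = 115 - 2P; rearranging supply gives Qs = 5P - 116. Setting quantity demanded equal to quantity supplied, 115 - 2P = 5P - 116, gives P* = 33 and Q* = 49.
Because the ceiling (30) lies below the market-clearing price, it is binding.
At P = 30: Qd = 115 - 2·30 = 55 and Qs = 5·30 - 116 = 34.
Shortage = Qd - Qs = 55 - 34 = 21.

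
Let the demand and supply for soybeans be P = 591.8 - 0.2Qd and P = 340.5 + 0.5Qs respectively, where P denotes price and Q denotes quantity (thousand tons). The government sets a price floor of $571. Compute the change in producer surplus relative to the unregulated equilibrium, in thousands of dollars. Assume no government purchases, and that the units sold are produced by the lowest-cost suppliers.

-10952.25

Rearranging demand gives Qd = 2959 - 5P; rearranging supply gives Qs = 2P - 681. In a free market, 2959 - 5P = 2P - 681 gives the equilibrium P* = 520, Q* = 359.
The floor of 571 is above the equilibrium price 520, so it binds.
At P = 571: Qd = 2959 - 5·571 = 104 and Qs = 2·571 - 681 = 461.
Producer surplus without the control is ½ · (520 - 340.5) · 359 = 32220.25.
With the floor, 104 units are sold at 571. The supply price at Q = 104 is 392.5, so PS = ½ · [(571 - 340.5) + (571 - 392.5)] · 104 = 21268.
Change in producer surplus = 21268 - 32220.25 = -10952.25.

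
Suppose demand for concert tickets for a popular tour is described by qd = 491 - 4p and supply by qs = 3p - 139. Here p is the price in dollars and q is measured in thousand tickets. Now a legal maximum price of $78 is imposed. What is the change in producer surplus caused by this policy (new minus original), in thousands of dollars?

-1356

Equilibrium: 491 - 4p = 3p - 139, so 630 = 7p and p* = 90, q* = 131.
Since 78 < 90, the ceiling is binding.
At p = 78: qd = 491 - 4·78 = 179 and qs = 3·78 - 139 = 95.
Producer surplus without the control is ½ · (90 - 139/3) · 131 = 17161/6.
With the ceiling, producers sell 95 units at 78, so PS = ½ · (78 - 139/3) · 95 = 9025/6.
Change in producer surplus = 9025/6 - 17161/6 = -1356.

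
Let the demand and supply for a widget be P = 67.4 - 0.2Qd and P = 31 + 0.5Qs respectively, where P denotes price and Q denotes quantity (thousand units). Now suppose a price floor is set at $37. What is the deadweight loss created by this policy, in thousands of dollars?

Rearranging demand gives Qd = 337 - 5P; rearranging supply gives Qs = 2P - 62. Without the control the market clears where 337 - 5P = 2P - 62, i.e. P* = 57 and Q* = 52.
The floor of 37 is below the equilibrium price 57, so it is not binding; the market clears at P* = 57, Q* = 52.
Since the control does not bind, no trades are prevented and deadweight loss is zero.

0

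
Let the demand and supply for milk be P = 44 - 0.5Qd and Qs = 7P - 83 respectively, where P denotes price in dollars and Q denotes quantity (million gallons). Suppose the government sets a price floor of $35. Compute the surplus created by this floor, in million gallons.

Rearranging demand gives Qd = 88 - 2P. In a free market, 88 - 2P = 7P - 83 gives the equilibrium P* = 19, Q* = 50.
The floor of 35 is above the equilibrium price 19, so it binds.
At P = 35: Qd = 88 - 2·35 = 18 and Qs = 7·35 - 83 = 162.
Surplus = Qs - Qd = 162 - 18 = 144.

144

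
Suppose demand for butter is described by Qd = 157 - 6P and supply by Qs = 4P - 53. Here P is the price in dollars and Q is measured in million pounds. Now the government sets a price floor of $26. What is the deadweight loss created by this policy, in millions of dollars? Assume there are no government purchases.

Without the control the market clears where 157 - 6P = 4P - 53, i.e. P* = 21 and Q* = 31.
Since 26 > 21, the floor is binding.
At P = 26: Qd = 157 - 6·26 = 1 and Qs = 4·26 - 53 = 51.
Quantity traded falls to 1. At Q = 1 the demand price is (157 - 1)/6 = 26 and the supply price is (53 + 1)/4 = 13.5.
Deadweight loss = ½ · (26 - 13.5) · (31 - 1) = ½ · 12.5 · 30 = 187.5.

187.5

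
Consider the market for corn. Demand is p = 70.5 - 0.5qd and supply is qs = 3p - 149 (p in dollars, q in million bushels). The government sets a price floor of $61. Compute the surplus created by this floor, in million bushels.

15

Rearranging demand gives qd = 141 - 2p. Equilibrium: 141 - 2p = 3p - 149, so 290 = 5p and p* = 58, q* = 25.
Because the floor (61) lies above the market-clearing price, it is binding.
At p = 61: qd = 141 - 2·61 = 19 and qs = 3·61 - 149 = 34.
Surplus = qs - qd = 34 - 19 = 15.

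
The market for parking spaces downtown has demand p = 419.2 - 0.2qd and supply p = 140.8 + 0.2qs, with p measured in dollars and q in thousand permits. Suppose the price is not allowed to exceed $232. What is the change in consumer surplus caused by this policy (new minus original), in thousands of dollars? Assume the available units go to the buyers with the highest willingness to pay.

Rearranging demand gives qd = 2096 - 5p; rearranging supply gives qs = 5p - 704. Without the control the market clears where 2096 - 5p = 5p - 704, i.e. p* = 280 and q* = 696.
Since 232 < 280, the ceiling is binding.
At p = 232: qd = 2096 - 5·232 = 936 and qs = 5·232 - 704 = 456.
Consumer surplus without the control is ½ · (419.2 - 280) · 696 = 48441.6.
With the ceiling, 456 units are sold at 232 (assume they go to the highest-value buyers). The demand price at q = 456 is 328, so CS = ½ · [(419.2 - 232) + (328 - 232)] · 456 = 64569.6.
Change in consumer surplus = 64569.6 - 48441.6 = 16128.

16128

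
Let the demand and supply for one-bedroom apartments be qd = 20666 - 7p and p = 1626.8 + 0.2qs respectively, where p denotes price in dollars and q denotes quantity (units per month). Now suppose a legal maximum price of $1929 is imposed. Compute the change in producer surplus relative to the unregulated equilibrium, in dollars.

Rearranging supply gives qs = 5p - 8134. Setting quantity demanded equal to quantity supplied, 20666 - 7p = 5p - 8134, gives p* = 2400 and q* = 3866.
Because the ceiling (1929) lies below the market-clearing price, it is binding.
At p = 1929: qd = 20666 - 7·1929 = 7163 and qs = 5·1929 - 8134 = 1511.
Producer surplus without the control is ½ · (2400 - 1626.8) · 3866 = 1494595.6.
With the ceiling, producers sell 1511 units at 1929, so PS = ½ · (1929 - 1626.8) · 1511 = 228312.1.
Change in producer surplus = 228312.1 - 1494595.6 = -1266283.5.

-1266283.5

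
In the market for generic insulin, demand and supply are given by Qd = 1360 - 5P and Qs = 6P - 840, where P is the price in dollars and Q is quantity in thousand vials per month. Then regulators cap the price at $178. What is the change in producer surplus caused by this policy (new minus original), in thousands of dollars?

-6468

In a free market, 1360 - 5P = 6P - 840 gives the equilibrium P* = 200, Q* = 360.
Since 178 < 200, the ceiling is binding.
At P = 178: Qd = 1360 - 5·178 = 470 and Qs = 6·178 - 840 = 228.
Producer surplus without the control is ½ · (200 - 140) · 360 = 10800.
With the ceiling, producers sell 228 units at 178, so PS = ½ · (178 - 140) · 228 = 4332.
Change in producer surplus = 4332 - 10800 = -6468.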